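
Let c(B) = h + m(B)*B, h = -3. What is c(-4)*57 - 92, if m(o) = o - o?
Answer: -263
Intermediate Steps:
m(o) = 0
c(B) = -3 (c(B) = -3 + 0*B = -3 + 0 = -3)
c(-4)*57 - 92 = -3*57 - 92 = -171 - 92 = -263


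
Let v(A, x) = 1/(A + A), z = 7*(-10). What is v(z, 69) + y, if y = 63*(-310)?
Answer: -2734201/140 ≈ -19530.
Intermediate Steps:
z = -70
v(A, x) = 1/(2*A)
y = -19530
v(z, 69) + y = (1/2)/(-70) - 19530 = (1/2)*(-1/70) - 19530 = -1/140 - 19530 = -2734201/140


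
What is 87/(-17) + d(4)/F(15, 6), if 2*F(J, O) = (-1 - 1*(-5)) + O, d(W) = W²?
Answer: -163/85 ≈ -1.9176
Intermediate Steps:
F(J, O) = 2 + O/2 (F(J, O) = ((-1 - 1*(-5)) + O)/2 = ((-1 + 5) + O)/2 = (4 + O)/2 = 2 + O/2)
87/(-17) + d(4)/F(15, 6) = 87/(-17) + 4²/(2 + (½)*6) = 87*(-1/17) + 16/(2 + 3) = -87/17 + 16/5 = -163/85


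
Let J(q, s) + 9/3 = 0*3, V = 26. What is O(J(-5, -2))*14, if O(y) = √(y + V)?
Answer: 14*√23 ≈ 67.142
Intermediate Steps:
J(q, s) = -3 (J(q, s) = -3 + 0*3 = -3 + 0 = -3)
O(y) = √(26 + y) (O(y) = √(y + 26) = √(26 + y))
O(J(-5, -2))*14 = √(26 - 3)*14 = √23*14 = 14*√23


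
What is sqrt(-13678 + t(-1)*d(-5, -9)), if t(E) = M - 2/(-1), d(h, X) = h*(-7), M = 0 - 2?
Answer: I*sqrt(13678) ≈ 116.95*I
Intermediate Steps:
M = -2
d(h, X) = -7*h
t(E) = 0 (t(E) = -2 - 2/(-1) = -2 - 2*(-1) = -2 - 1*(-2) = -2 + 2 = 0)
sqrt(-13678 + t(-1)*d(-5, -9)) = sqrt(-13678 + 0*(-7*(-5))) = sqrt(-13678 + 0*35) = sqrt(-13678 + 0) = sqrt(-13678) = I*sqrt(13678)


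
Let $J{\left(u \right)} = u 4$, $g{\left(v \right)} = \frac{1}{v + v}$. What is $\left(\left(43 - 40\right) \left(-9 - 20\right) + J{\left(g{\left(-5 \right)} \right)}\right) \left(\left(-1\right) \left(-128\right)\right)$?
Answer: $- \frac{55936}{5} \approx -11187.0$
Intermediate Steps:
$g{\left(v \right)} = \frac{1}{2 v}$
$J{\left(u \right)} = 4 u$
$\left(\left(43 - 40\right) \left(-9 - 20\right) + J{\left(g{\left(-5 \right)} \right)}\right) \left(\left(-1\right) \left(-128\right)\right) = \left(\left(43 - 40\right) \left(-9 - 20\right) + 4 \frac{1}{2 \left(-5\right)}\right) \left(\left(-1\right) \left(-128\right)\right) = \left(3 \left(-29\right) + 4 \cdot \frac{1}{2} \left(- \frac{1}{5}\right)\right) 128 = \left(-87 + 4 \left(- \frac{1}{10}\right)\right) 128 = \left(-87 - \frac{2}{5}\right) 128 = \left(- \frac{437}{5}\right) 128 = - \frac{55936}{5}$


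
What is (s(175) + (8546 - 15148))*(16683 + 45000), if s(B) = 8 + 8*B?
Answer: -320381502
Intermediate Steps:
(s(175) + (8546 - 15148))*(16683 + 45000) = ((8 + 8*175) + (8546 - 15148))*(16683 + 45000) = ((8 + 1400) - 6602)*61683 = (1408 - 6602)*61683 = -5194*61683 = -320381502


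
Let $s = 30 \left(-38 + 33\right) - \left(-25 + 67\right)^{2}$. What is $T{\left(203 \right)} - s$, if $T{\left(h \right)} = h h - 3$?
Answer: $43120$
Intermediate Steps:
$T{\left(h \right)} = -3 + h^{2}$ ($T{\left(h \right)} = h^{2} - 3 = -3 + h^{2}$)
$s = -1914$ ($s = 30 \left(-5\right) - 42^{2} = -150 - 1764 = -1914$)
$T{\left(203 \right)} - s = \left(-3 + 203^{2}\right) - -1914 = \left(-3 + 41209\right) + 1914 = 41206 + 1914 = 43120$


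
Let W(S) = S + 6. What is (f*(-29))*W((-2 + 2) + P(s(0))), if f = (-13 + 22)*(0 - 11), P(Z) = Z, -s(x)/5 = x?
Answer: 17226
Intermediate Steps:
s(x) = -5*x
W(S) = 6 + S
f = -99 (f = 9*(-11) = -99)
(f*(-29))*W((-2 + 2) + P(s(0))) = (-99*(-29))*(6 + ((-2 + 2) - 5*0)) = 2871*(6 + (0 + 0)) = 2871*(6 + 0) = 2871*6 = 17226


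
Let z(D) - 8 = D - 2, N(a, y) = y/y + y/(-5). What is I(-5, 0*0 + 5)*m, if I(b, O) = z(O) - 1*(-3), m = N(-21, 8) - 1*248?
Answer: -17402/5 ≈ -3480.4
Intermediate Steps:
N(a, y) = 1 - y/5 (N(a, y) = 1 + y*(-⅕) = 1 - y/5)
m = -1243/5 (m = (1 - ⅕*8) - 1*248 = (1 - 8/5) - 248 = -⅗ - 248 = -1243/5 ≈ -248.60)
z(D) = 6 + D (z(D) = 8 + (D - 2) = 8 + (-2 + D) = 6 + D)
I(b, O) = 9 + O (I(b, O) = (6 + O) - 1*(-3) = (6 + O) + 3 = 9 + O)
I(-5, 0*0 + 5)*m = (9 + (0*0 + 5))*(-1243/5) = (9 + (0 + 5))*(-1243/5) = (9 + 5)*(-1243/5) = 14*(-1243/5) = -17402/5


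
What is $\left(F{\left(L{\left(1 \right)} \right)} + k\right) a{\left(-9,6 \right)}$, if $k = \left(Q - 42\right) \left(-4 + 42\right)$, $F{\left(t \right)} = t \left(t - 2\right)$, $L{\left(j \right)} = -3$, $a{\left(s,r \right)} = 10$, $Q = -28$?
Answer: $-26450$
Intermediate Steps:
$F{\left(t \right)} = t \left(-2 + t\right)$
$k = -2660$ ($k = \left(-28 - 42\right) \left(-4 + 42\right) = \left(-70\right) 38 = -2660$)
$\left(F{\left(L{\left(1 \right)} \right)} + k\right) a{\left(-9,6 \right)} = \left(- 3 \left(-2 - 3\right) - 2660\right) 10 = \left(\left(-3\right) \left(-5\right) - 2660\right) 10 = \left(15 - 2660\right) 10 = \left(-2645\right) 10 = -26450$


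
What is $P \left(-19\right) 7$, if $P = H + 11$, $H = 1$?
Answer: $-1596$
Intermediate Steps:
$P = 12$ ($P = 1 + 11 = 12$)
$P \left(-19\right) 7 = 12 \left(-19\right) 7 = \left(-228\right) 7 = -1596$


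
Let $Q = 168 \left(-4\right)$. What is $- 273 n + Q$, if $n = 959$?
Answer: $-262479$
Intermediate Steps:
$Q = -672$
$- 273 n + Q = \left(-273\right) 959 - 672 = -261807 - 672 = -262479$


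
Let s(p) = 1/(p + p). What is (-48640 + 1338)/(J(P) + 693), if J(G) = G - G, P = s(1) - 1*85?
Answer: -47302/693 ≈ -68.257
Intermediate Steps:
s(p) = 1/(2*p)
P = -169/2 (P = (½)/1 - 1*85 = (½)*1 - 85 = ½ - 85 = -169/2 ≈ -84.500)
J(G) = 0
(-48640 + 1338)/(J(P) + 693) = (-48640 + 1338)/(0 + 693) = -47302/693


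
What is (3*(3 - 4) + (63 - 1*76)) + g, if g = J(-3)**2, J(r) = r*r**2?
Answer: 713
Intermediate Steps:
J(r) = r**3
g = 729 (g = ((-3)**3)**2 = (-27)**2 = 729)
(3*(3 - 4) + (63 - 1*76)) + g = (3*(3 - 4) + (63 - 1*76)) + 729 = (3*(-1) + (63 - 76)) + 729 = (-3 - 13) + 729 = -16 + 729 = 713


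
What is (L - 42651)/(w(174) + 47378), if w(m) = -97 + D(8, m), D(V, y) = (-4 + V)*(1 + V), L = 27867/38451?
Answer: -78092654/86637427 ≈ -0.90137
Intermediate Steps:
L = 1327/1831 (L = 27867*(1/38451) = 1327/1831 ≈ 0.72474)
D(V, y) = (1 + V)*(-4 + V)
w(m) = -61 (w(m) = -97 + (-4 + 8² - 3*8) = -97 + (-4 + 64 - 24) = -97 + 36 = -61)
(L - 42651)/(w(174) + 47378) = (1327/1831 - 42651)/(-61 + 47378) = -78092654/1831/47317 = -78092654/1831*1/47317 = -78092654/86637427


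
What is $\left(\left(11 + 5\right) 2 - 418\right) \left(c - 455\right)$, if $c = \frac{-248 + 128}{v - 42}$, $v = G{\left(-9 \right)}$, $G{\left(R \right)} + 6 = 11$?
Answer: $\frac{6451990}{37} \approx 1.7438 \cdot 10^{5}$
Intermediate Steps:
$G{\left(R \right)} = 5$ ($G{\left(R \right)} = -6 + 11 = 5$)
$v = 5$
$c = \frac{120}{37}$ ($c = \frac{-248 + 128}{5 - 42} = - \frac{120}{-37} = \left(-120\right) \left(- \frac{1}{37}\right) = \frac{120}{37} \approx 3.2432$)
$\left(\left(11 + 5\right) 2 - 418\right) \left(c - 455\right) = \left(\left(11 + 5\right) 2 - 418\right) \left(\frac{120}{37} - 455\right) = \left(16 \cdot 2 - 418\right) \left(- \frac{16715}{37}\right) = \left(32 - 418\right) \left(- \frac{16715}{37}\right) = \left(-386\right) \left(- \frac{16715}{37}\right) = \frac{6451990}{37}$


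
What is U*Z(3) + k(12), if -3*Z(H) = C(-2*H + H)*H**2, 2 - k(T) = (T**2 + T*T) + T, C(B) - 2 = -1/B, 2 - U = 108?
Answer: 444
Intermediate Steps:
U = -106 (U = 2 - 1*108 = 2 - 108 = -106)
C(B) = 2 - 1/B
k(T) = 2 - T - 2*T**2 (k(T) = 2 - ((T**2 + T*T) + T) = 2 - ((T**2 + T**2) + T) = 2 - (2*T**2 + T) = 2 - (T + 2*T**2) = 2 + (-T - 2*T**2) = 2 - T - 2*T**2)
Z(H) = -H**2*(2 + 1/H)/3 (Z(H) = -(2 - 1/(-2*H + H))*H**2/3 = -(2 - 1/((-H)))*H**2/3 = -(2 - (-1)/H)*H**2/3 = -(2 + 1/H)*H**2/3 = -H**2*(2 + 1/H)/3)
U*Z(3) + k(12) = -(-106)*3*(1 + 2*3)/3 + (2 - 1*12 - 2*12**2) = -(-106)*3*(1 + 6)/3 + (2 - 12 - 2*144) = -(-106)*3*7/3 + (2 - 12 - 288) = -106*(-7) - 298 = 742 - 298 = 444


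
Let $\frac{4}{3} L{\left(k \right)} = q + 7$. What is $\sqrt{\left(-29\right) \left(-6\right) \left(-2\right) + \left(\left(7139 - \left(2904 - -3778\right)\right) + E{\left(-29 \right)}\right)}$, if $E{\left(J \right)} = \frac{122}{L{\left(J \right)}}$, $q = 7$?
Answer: $\frac{\sqrt{53193}}{21} \approx 10.983$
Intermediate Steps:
$L{\left(k \right)} = \frac{21}{2}$ ($L{\left(k \right)} = \frac{3 \left(7 + 7\right)}{4} = \frac{3}{4} \cdot 14 = \frac{21}{2}$)
$E{\left(J \right)} = \frac{244}{21}$ ($E{\left(J \right)} = \frac{122}{\frac{21}{2}} = 122 \cdot \frac{2}{21} = \frac{244}{21}$)
$\sqrt{\left(-29\right) \left(-6\right) \left(-2\right) + \left(\left(7139 - \left(2904 - -3778\right)\right) + E{\left(-29 \right)}\right)} = \sqrt{\left(-29\right) \left(-6\right) \left(-2\right) + \left(\left(7139 - \left(2904 - -3778\right)\right) + \frac{244}{21}\right)} = \sqrt{174 \left(-2\right) + \left(\left(7139 - \left(2904 + 3778\right)\right) + \frac{244}{21}\right)} = \sqrt{-348 + \left(\left(7139 - 6682\right) + \frac{244}{21}\right)} = \sqrt{-348 + \left(457 + \frac{244}{21}\right)} = \sqrt{-348 + \frac{9841}{21}} = \sqrt{\frac{2533}{21}} = \frac{\sqrt{53193}}{21}$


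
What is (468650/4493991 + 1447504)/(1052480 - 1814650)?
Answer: -3252535208557/1712592560235 ≈ -1.8992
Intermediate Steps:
(468650/4493991 + 1447504)/(1052480 - 1814650) = (468650*(1/4493991) + 1447504)/(-762170) = (468650/4493991 + 1447504)*(-1/762170) = (6505070417114/4493991)*(-1/762170) = -3252535208557/1712592560235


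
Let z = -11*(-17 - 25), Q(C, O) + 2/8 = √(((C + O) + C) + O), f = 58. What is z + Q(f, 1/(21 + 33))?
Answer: 1847/4 + √9399/9 ≈ 472.52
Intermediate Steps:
Q(C, O) = -¼ + √(2*C + 2*O) (Q(C, O) = -¼ + √(((C + O) + C) + O) = -¼ + √((O + 2*C) + O) = -¼ + √(2*C + 2*O))
z = 462 (z = -11*(-42) = 462)
z + Q(f, 1/(21 + 33)) = 462 + (-¼ + √(2*58 + 2/(21 + 33))) = 462 + (-¼ + √(116 + 2/54)) = 462 + (-¼ + √(116 + 2*(1/54))) = 462 + (-¼ + √(116 + 1/27)) = 462 + (-¼ + √(3133/27)) = 462 + (-¼ + √9399/9) = 1847/4 + √9399/9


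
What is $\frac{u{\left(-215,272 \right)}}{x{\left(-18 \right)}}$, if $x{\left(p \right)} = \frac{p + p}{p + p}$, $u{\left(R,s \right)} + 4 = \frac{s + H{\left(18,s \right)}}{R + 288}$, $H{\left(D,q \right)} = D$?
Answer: $- \frac{2}{73} \approx -0.027397$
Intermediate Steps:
$u{\left(R,s \right)} = -4 + \frac{18 + s}{288 + R}$ ($u{\left(R,s \right)} = -4 + \frac{s + 18}{R + 288} = -4 + \frac{18 + s}{288 + R}$)
$x{\left(p \right)} = 1$ ($x{\left(p \right)} = \frac{2 p}{2 p} = 2 p \frac{1}{2 p} = 1$)
$\frac{u{\left(-215,272 \right)}}{x{\left(-18 \right)}} = \frac{\frac{1}{288 - 215} \left(-1134 + 272 - -860\right)}{1} = \frac{-1134 + 272 + 860}{73} \cdot 1 = \frac{1}{73} \left(-2\right) 1 = \left(- \frac{2}{73}\right) 1 = - \frac{2}{73}$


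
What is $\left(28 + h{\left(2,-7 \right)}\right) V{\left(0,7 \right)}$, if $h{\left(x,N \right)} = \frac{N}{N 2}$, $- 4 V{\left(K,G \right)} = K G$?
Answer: $0$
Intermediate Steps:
$V{\left(K,G \right)} = - \frac{G K}{4}$ ($V{\left(K,G \right)} = - \frac{K G}{4} = - \frac{G K}{4}$)
$h{\left(x,N \right)} = \frac{1}{2}$ ($h{\left(x,N \right)} = \frac{N}{2 N} = N \frac{1}{2 N} = \frac{1}{2}$)
$\left(28 + h{\left(2,-7 \right)}\right) V{\left(0,7 \right)} = \left(28 + \frac{1}{2}\right) \left(\left(- \frac{1}{4}\right) 7 \cdot 0\right) = \frac{57}{2} \cdot 0 = 0$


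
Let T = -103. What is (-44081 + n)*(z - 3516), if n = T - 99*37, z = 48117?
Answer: -2134024047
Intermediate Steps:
n = -3766 (n = -103 - 99*37 = -103 - 3663 = -3766)
(-44081 + n)*(z - 3516) = (-44081 - 3766)*(48117 - 3516) = -47847*44601 = -2134024047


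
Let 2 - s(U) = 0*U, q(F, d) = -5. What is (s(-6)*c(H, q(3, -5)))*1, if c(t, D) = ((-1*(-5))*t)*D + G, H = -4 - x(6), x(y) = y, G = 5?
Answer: 510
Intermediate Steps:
s(U) = 2 (s(U) = 2 - 0*U = 2 - 1*0 = 2 + 0 = 2)
H = -10 (H = -4 - 1*6 = -4 - 6 = -10)
c(t, D) = 5 + 5*D*t (c(t, D) = ((-1*(-5))*t)*D + 5 = (5*t)*D + 5 = 5*D*t + 5 = 5 + 5*D*t)
(s(-6)*c(H, q(3, -5)))*1 = (2*(5 + 5*(-5)*(-10)))*1 = (2*(5 + 250))*1 = (2*255)*1 = 510*1 = 510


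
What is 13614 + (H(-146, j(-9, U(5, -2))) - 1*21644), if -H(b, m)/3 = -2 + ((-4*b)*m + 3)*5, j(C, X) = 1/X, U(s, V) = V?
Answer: -3689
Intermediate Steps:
H(b, m) = -39 + 60*b*m (H(b, m) = -3*(-2 + ((-4*b)*m + 3)*5) = -3*(-2 + (-4*b*m + 3)*5) = -3*(-2 + (3 - 4*b*m)*5) = -3*(-2 + (15 - 20*b*m)) = -3*(13 - 20*b*m) = -39 + 60*b*m)
13614 + (H(-146, j(-9, U(5, -2))) - 1*21644) = 13614 + ((-39 + 60*(-146)/(-2)) - 1*21644) = 13614 + ((-39 + 60*(-146)*(-1/2)) - 21644) = 13614 + ((-39 + 4380) - 21644) = 13614 + (4341 - 21644) = 13614 - 17303 = -3689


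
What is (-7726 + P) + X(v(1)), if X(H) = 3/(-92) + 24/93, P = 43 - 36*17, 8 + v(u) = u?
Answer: -23656697/2852 ≈ -8294.8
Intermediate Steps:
v(u) = -8 + u
P = -569 (P = 43 - 612 = -569)
X(H) = 643/2852 (X(H) = 3*(-1/92) + 24*(1/93) = -3/92 + 8/31 = 643/2852)
(-7726 + P) + X(v(1)) = (-7726 - 569) + 643/2852 = -8295 + 643/2852 = -23656697/2852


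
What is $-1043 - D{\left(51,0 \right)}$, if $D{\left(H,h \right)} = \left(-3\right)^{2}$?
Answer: $-1052$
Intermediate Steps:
$D{\left(H,h \right)} = 9$
$-1043 - D{\left(51,0 \right)} = -1043 - 9 = -1052$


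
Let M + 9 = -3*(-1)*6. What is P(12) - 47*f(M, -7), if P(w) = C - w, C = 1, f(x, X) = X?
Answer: 318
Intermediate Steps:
M = 9 (M = -9 - 3*(-1)*6 = -9 + 3*6 = -9 + 18 = 9)
P(w) = 1 - w
P(12) - 47*f(M, -7) = (1 - 1*12) - 47*(-7) = (1 - 12) + 329 = -11 + 329 = 318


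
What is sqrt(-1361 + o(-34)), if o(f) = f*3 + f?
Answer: I*sqrt(1497) ≈ 38.691*I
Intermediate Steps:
o(f) = 4*f (o(f) = 3*f + f = 4*f)
sqrt(-1361 + o(-34)) = sqrt(-1361 + 4*(-34)) = sqrt(-1361 - 136) = sqrt(-1497) = I*sqrt(1497)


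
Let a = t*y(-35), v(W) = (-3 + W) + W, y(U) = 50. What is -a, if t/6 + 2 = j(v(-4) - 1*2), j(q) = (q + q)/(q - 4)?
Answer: 2400/17 ≈ 141.18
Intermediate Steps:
v(W) = -3 + 2*W
j(q) = 2*q/(-4 + q) (j(q) = (2*q)/(-4 + q) = 2*q/(-4 + q))
t = -48/17 (t = -12 + 6*(2*((-3 + 2*(-4)) - 1*2)/(-4 + ((-3 + 2*(-4)) - 1*2))) = -12 + 6*(2*((-3 - 8) - 2)/(-4 + ((-3 - 8) - 2))) = -12 + 6*(2*(-11 - 2)/(-4 + (-11 - 2))) = -12 + 6*(2*(-13)/(-4 - 13)) = -12 + 6*(2*(-13)/(-17)) = -12 + 6*(2*(-13)*(-1/17)) = -12 + 6*(26/17) = -12 + 156/17 = -48/17 ≈ -2.8235)
a = -2400/17 (a = -48/17*50 = -2400/17 ≈ -141.18)
-a = -1*(-2400/17) = 2400/17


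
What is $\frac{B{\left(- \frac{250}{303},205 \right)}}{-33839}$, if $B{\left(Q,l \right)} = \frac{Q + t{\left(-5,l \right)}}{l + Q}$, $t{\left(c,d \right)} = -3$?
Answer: $\frac{61}{110181565} \approx 5.5363 \cdot 10^{-7}$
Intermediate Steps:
$B{\left(Q,l \right)} = \frac{-3 + Q}{Q + l}$ ($B{\left(Q,l \right)} = \frac{Q - 3}{l + Q} = \frac{-3 + Q}{Q + l}$)
$\frac{B{\left(- \frac{250}{303},205 \right)}}{-33839} = \frac{\frac{1}{- \frac{250}{303} + 205} \left(-3 - \frac{250}{303}\right)}{-33839} = \frac{-3 - \frac{250}{303}}{\left(-250\right) \frac{1}{303} + 205} \left(- \frac{1}{33839}\right) = \frac{-3 - \frac{250}{303}}{- \frac{250}{303} + 205} \left(- \frac{1}{33839}\right) = \frac{1}{\frac{61865}{303}} \left(- \frac{1159}{303}\right) \left(- \frac{1}{33839}\right) = \frac{303}{61865} \left(- \frac{1159}{303}\right) \left(- \frac{1}{33839}\right) = \left(- \frac{1159}{61865}\right) \left(- \frac{1}{33839}\right) = \frac{61}{110181565}$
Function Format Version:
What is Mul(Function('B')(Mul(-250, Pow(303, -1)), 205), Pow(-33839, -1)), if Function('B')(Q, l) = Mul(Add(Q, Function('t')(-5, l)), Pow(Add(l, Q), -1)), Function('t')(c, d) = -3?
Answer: Rational(61, 110181565) ≈ 5.5363e-7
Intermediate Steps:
Function('B')(Q, l) = Mul(Pow(Add(Q, l), -1), Add(-3, Q)) (Function('B')(Q, l) = Mul(Add(Q, -3), Pow(Add(l, Q), -1)) = Mul(Add(-3, Q), Pow(Add(Q, l), -1)) = Mul(Pow(Add(Q, l), -1), Add(-3, Q)))
Mul(Function('B')(Mul(-250, Pow(303, -1)), 205), Pow(-33839, -1)) = Mul(Mul(Pow(Add(Mul(-250, Pow(303, -1)), 205), -1), Add(-3, Mul(-250, Pow(303, -1)))), Pow(-33839, -1)) = Mul(Mul(Pow(Add(Mul(-250, Rational(1, 303)), 205), -1), Add(-3, Mul(-250, Rational(1, 303)))), Rational(-1, 33839)) = Mul(Mul(Pow(Add(Rational(-250, 303), 205), -1), Add(-3, Rational(-250, 303))), Rational(-1, 33839)) = Mul(Mul(Pow(Rational(61865, 303), -1), Rational(-1159, 303)), Rational(-1, 33839)) = Mul(Mul(Rational(303, 61865), Rational(-1159, 303)), Rational(-1, 33839)) = Mul(Rational(-1159, 61865), Rational(-1, 33839)) = Rational(61, 110181565)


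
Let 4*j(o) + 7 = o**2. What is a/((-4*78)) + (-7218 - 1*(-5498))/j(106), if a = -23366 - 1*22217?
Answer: 56633883/389272 ≈ 145.49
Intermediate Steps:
a = -45583 (a = -23366 - 22217 = -45583)
j(o) = -7/4 + o**2/4
a/((-4*78)) + (-7218 - 1*(-5498))/j(106) = -45583/((-4*78)) + (-7218 - 1*(-5498))/(-7/4 + (1/4)*106**2) = -45583/(-312) + (-7218 + 5498)/(-7/4 + (1/4)*11236) = -45583*(-1/312) - 1720/(-7/4 + 2809) = 45583/312 - 1720/11229/4 = 45583/312 - 1720*4/11229 = 45583/312 - 6880/11229 = 56633883/389272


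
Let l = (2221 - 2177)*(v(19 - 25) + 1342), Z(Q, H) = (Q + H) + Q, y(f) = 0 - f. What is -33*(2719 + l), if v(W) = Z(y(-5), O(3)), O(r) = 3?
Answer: -2057187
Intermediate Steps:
y(f) = -f
Z(Q, H) = H + 2*Q (Z(Q, H) = (H + Q) + Q = H + 2*Q)
v(W) = 13 (v(W) = 3 + 2*(-1*(-5)) = 3 + 2*5 = 3 + 10 = 13)
l = 59620 (l = (2221 - 2177)*(13 + 1342) = 44*1355 = 59620)
-33*(2719 + l) = -33*(2719 + 59620) = -33*62339 = -2057187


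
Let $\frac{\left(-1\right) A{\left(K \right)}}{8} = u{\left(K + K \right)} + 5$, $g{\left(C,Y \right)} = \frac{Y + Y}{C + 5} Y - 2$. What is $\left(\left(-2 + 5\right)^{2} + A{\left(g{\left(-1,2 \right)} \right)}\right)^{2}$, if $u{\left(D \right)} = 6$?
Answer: $6241$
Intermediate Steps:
$g{\left(C,Y \right)} = -2 + \frac{2 Y^{2}}{5 + C}$ ($g{\left(C,Y \right)} = \frac{2 Y}{5 + C} Y - 2 = \frac{2 Y^{2}}{5 + C} - 2 = -2 + \frac{2 Y^{2}}{5 + C}$)
$A{\left(K \right)} = -88$ ($A{\left(K \right)} = - 8 \left(6 + 5\right) = \left(-8\right) 11 = -88$)
$\left(\left(-2 + 5\right)^{2} + A{\left(g{\left(-1,2 \right)} \right)}\right)^{2} = \left(\left(-2 + 5\right)^{2} - 88\right)^{2} = \left(3^{2} - 88\right)^{2} = \left(9 - 88\right)^{2} = \left(-79\right)^{2} = 6241$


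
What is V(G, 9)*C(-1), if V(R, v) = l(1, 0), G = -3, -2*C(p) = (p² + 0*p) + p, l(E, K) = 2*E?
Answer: 0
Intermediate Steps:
C(p) = -p/2 - p²/2 (C(p) = -((p² + 0*p) + p)/2 = -((p² + 0) + p)/2 = -(p² + p)/2 = -(p + p²)/2 = -p/2 - p²/2)
V(R, v) = 2 (V(R, v) = 2*1 = 2)
V(G, 9)*C(-1) = 2*(-½*(-1)*(1 - 1)) = 2*(-½*(-1)*0) = 2*0 = 0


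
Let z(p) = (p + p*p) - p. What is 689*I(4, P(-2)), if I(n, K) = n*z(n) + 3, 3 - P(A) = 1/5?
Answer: 46163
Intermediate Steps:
P(A) = 14/5 (P(A) = 3 - 1/5 = 3 - 1*⅕ = 3 - ⅕ = 14/5)
z(p) = p² (z(p) = (p + p²) - p = p²)
I(n, K) = 3 + n³ (I(n, K) = n*n² + 3 = n³ + 3 = 3 + n³)
689*I(4, P(-2)) = 689*(3 + 4³) = 689*(3 + 64) = 689*67 = 46163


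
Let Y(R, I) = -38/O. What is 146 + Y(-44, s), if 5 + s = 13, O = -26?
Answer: 1917/13 ≈ 147.46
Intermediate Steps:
s = 8 (s = -5 + 13 = 8)
Y(R, I) = 19/13 (Y(R, I) = -38/(-26) = -38*(-1/26) = 19/13)
146 + Y(-44, s) = 146 + 19/13 = 1917/13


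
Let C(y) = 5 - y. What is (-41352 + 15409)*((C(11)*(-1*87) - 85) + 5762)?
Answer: -160820657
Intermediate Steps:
(-41352 + 15409)*((C(11)*(-1*87) - 85) + 5762) = (-41352 + 15409)*(((5 - 1*11)*(-1*87) - 85) + 5762) = -25943*(((5 - 11)*(-87) - 85) + 5762) = -25943*((-6*(-87) - 85) + 5762) = -25943*((522 - 85) + 5762) = -25943*(437 + 5762) = -25943*6199 = -160820657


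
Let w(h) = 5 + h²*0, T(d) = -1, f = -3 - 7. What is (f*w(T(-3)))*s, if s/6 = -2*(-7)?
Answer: -4200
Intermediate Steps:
f = -10
w(h) = 5 (w(h) = 5 + 0 = 5)
s = 84 (s = 6*(-2*(-7)) = 6*14 = 84)
(f*w(T(-3)))*s = -10*5*84 = -50*84 = -4200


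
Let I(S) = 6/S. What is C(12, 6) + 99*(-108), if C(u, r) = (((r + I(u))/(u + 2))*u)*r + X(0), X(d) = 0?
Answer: -74610/7 ≈ -10659.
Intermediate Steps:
C(u, r) = r*u*(r + 6/u)/(2 + u) (C(u, r) = (((r + 6/u)/(u + 2))*u)*r + 0 = (((r + 6/u)/(2 + u))*u)*r + 0 = (u*(r + 6/u)/(2 + u))*r + 0 = r*u*(r + 6/u)/(2 + u) + 0 = r*u*(r + 6/u)/(2 + u))
C(12, 6) + 99*(-108) = 6*(6 + 6*12)/(2 + 12) + 99*(-108) = 6*(6 + 72)/14 - 10692 = 6*(1/14)*78 - 10692 = 234/7 - 10692 = -74610/7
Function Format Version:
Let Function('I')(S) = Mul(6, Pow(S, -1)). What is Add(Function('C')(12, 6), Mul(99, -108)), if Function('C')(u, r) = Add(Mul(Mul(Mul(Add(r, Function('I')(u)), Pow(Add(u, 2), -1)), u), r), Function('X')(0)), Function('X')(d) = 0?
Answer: Rational(-74610, 7) ≈ -10659.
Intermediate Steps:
Function('C')(u, r) = Mul(r, u, Pow(Add(2, u), -1), Add(r, Mul(6, Pow(u, -1)))) (Function('C')(u, r) = Add(Mul(Mul(Mul(Add(r, Mul(6, Pow(u, -1))), Pow(Add(u, 2), -1)), u), r), 0) = Add(Mul(Mul(Mul(Add(r, Mul(6, Pow(u, -1))), Pow(Add(2, u), -1)), u), r), 0) = Add(Mul(Mul(Mul(Pow(Add(2, u), -1), Add(r, Mul(6, Pow(u, -1)))), u), r), 0) = Add(Mul(Mul(u, Pow(Add(2, u), -1), Add(r, Mul(6, Pow(u, -1)))), r), 0) = Add(Mul(r, u, Pow(Add(2, u), -1), Add(r, Mul(6, Pow(u, -1)))), 0) = Mul(r, u, Pow(Add(2, u), -1), Add(r, Mul(6, Pow(u, -1)))))
Add(Function('C')(12, 6), Mul(99, -108)) = Add(Mul(6, Pow(Add(2, 12), -1), Add(6, Mul(6, 12))), Mul(99, -108)) = Add(Mul(6, Pow(14, -1), Add(6, 72)), -10692) = Add(Mul(6, Rational(1, 14), 78), -10692) = Add(Rational(234, 7), -10692) = Rational(-74610, 7)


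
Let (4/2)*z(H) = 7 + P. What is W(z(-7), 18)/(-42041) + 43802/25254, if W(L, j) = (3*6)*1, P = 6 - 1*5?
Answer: 920512655/530851707 ≈ 1.7340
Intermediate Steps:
P = 1 (P = 6 - 5 = 1)
z(H) = 4 (z(H) = (7 + 1)/2 = (½)*8 = 4)
W(L, j) = 18 (W(L, j) = 18*1 = 18)
W(z(-7), 18)/(-42041) + 43802/25254 = 18/(-42041) + 43802/25254 = 18*(-1/42041) + 43802*(1/25254) = -18/42041 + 21901/12627 = 920512655/530851707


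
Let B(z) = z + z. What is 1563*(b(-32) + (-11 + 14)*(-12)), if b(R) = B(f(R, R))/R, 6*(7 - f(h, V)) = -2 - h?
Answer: -451707/8 ≈ -56463.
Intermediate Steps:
f(h, V) = 22/3 + h/6 (f(h, V) = 7 - (-2 - h)/6 = 7 + (⅓ + h/6) = 22/3 + h/6)
B(z) = 2*z
b(R) = (44/3 + R/3)/R (b(R) = (2*(22/3 + R/6))/R = (44/3 + R/3)/R)
1563*(b(-32) + (-11 + 14)*(-12)) = 1563*((⅓)*(44 - 32)/(-32) + (-11 + 14)*(-12)) = 1563*((⅓)*(-1/32)*12 + 3*(-12)) = 1563*(-⅛ - 36) = 1563*(-289/8) = -451707/8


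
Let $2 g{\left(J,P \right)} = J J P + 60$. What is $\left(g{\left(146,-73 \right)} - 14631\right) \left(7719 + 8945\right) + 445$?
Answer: $-13208469195$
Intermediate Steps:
$g{\left(J,P \right)} = 30 + \frac{P J^{2}}{2}$ ($g{\left(J,P \right)} = \frac{J J P + 60}{2} = \frac{J^{2} P + 60}{2} = \frac{P J^{2} + 60}{2} = \frac{60 + P J^{2}}{2} = 30 + \frac{P J^{2}}{2}$)
$\left(g{\left(146,-73 \right)} - 14631\right) \left(7719 + 8945\right) + 445 = \left(\left(30 + \frac{1}{2} \left(-73\right) 146^{2}\right) - 14631\right) \left(7719 + 8945\right) + 445 = \left(\left(30 + \frac{1}{2} \left(-73\right) 21316\right) - 14631\right) 16664 + 445 = \left(\left(30 - 778034\right) - 14631\right) 16664 + 445 = \left(-778004 - 14631\right) 16664 + 445 = \left(-792635\right) 16664 + 445 = -13208469640 + 445 = -13208469195$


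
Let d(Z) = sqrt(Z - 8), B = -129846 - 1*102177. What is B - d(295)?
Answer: -232023 - sqrt(287) ≈ -2.3204e+5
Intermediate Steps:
B = -232023 (B = -129846 - 102177 = -232023)
d(Z) = sqrt(-8 + Z)
B - d(295) = -232023 - sqrt(-8 + 295) = -232023 - sqrt(287)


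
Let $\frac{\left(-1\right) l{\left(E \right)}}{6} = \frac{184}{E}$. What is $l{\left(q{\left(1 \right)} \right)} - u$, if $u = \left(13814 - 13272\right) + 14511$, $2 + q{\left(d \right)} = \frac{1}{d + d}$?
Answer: $-14317$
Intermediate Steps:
$q{\left(d \right)} = -2 + \frac{1}{2 d}$ ($q{\left(d \right)} = -2 + \frac{1}{d + d} = -2 + \frac{1}{2 d}$)
$l{\left(E \right)} = - \frac{1104}{E}$ ($l{\left(E \right)} = - 6 \frac{184}{E} = - \frac{1104}{E}$)
$u = 15053$ ($u = 542 + 14511 = 15053$)
$l{\left(q{\left(1 \right)} \right)} - u = - \frac{1104}{-2 + \frac{1}{2 \cdot 1}} - 15053 = - \frac{1104}{-2 + \frac{1}{2} \cdot 1} - 15053 = - \frac{1104}{-2 + \frac{1}{2}} - 15053 = - \frac{1104}{- \frac{3}{2}} - 15053 = \left(-1104\right) \left(- \frac{2}{3}\right) - 15053 = 736 - 15053 = -14317$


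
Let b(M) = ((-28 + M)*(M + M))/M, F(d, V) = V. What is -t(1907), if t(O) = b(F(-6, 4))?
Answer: 48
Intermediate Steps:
b(M) = -56 + 2*M (b(M) = ((-28 + M)*(2*M))/M = (2*M*(-28 + M))/M = -56 + 2*M)
t(O) = -48 (t(O) = -56 + 2*4 = -56 + 8 = -48)
-t(1907) = -1*(-48) = 48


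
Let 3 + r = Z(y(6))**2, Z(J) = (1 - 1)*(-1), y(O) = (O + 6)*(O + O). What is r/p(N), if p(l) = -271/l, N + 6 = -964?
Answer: -2910/271 ≈ -10.738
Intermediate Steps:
N = -970 (N = -6 - 964 = -970)
y(O) = 2*O*(6 + O) (y(O) = (6 + O)*(2*O) = 2*O*(6 + O))
Z(J) = 0 (Z(J) = 0*(-1) = 0)
r = -3 (r = -3 + 0**2 = -3 + 0 = -3)
r/p(N) = -3/((-271/(-970))) = -3/((-271*(-1/970))) = -3/271/970 = -3*970/271 = -2910/271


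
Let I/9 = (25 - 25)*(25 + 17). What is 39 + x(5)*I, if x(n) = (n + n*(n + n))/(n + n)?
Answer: 39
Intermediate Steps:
x(n) = (n + 2*n²)/(2*n) (x(n) = (n + n*(2*n))/((2*n)) = (n + 2*n²)*(1/(2*n)) = (n + 2*n²)/(2*n))
I = 0 (I = 9*((25 - 25)*(25 + 17)) = 9*(0*42) = 9*0 = 0)
39 + x(5)*I = 39 + (½ + 5)*0 = 39 + (11/2)*0 = 39 + 0 = 39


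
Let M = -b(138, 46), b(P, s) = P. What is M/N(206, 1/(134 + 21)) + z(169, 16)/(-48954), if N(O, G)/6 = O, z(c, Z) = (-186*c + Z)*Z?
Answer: 51213893/5042262 ≈ 10.157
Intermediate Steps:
M = -138 (M = -1*138 = -138)
z(c, Z) = Z*(Z - 186*c) (z(c, Z) = (Z - 186*c)*Z = Z*(Z - 186*c))
N(O, G) = 6*O
M/N(206, 1/(134 + 21)) + z(169, 16)/(-48954) = -138/(6*206) + (16*(16 - 186*169))/(-48954) = -138/1236 + (16*(16 - 31434))*(-1/48954) = -138*1/1236 + (16*(-31418))*(-1/48954) = -23/206 - 502688*(-1/48954) = -23/206 + 251344/24477 = 51213893/5042262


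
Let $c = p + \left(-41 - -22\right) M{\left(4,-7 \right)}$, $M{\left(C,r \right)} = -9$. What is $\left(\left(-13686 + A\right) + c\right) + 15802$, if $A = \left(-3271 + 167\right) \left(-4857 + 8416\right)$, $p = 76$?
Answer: $-11044773$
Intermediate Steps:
$A = -11047136$ ($A = \left(-3104\right) 3559 = -11047136$)
$c = 247$ ($c = 76 + \left(-41 - -22\right) \left(-9\right) = 76 + \left(-41 + 22\right) \left(-9\right) = 76 - -171 = 76 + 171 = 247$)
$\left(\left(-13686 + A\right) + c\right) + 15802 = \left(\left(-13686 - 11047136\right) + 247\right) + 15802 = \left(-11060822 + 247\right) + 15802 = -11060575 + 15802 = -11044773$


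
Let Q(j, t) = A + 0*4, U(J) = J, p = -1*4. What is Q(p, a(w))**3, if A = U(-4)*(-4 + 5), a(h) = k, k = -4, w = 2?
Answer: -64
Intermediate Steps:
a(h) = -4
p = -4
A = -4 (A = -4*(-4 + 5) = -4*1 = -4)
Q(j, t) = -4 (Q(j, t) = -4 + 0*4 = -4 + 0 = -4)
Q(p, a(w))**3 = (-4)**3 = -64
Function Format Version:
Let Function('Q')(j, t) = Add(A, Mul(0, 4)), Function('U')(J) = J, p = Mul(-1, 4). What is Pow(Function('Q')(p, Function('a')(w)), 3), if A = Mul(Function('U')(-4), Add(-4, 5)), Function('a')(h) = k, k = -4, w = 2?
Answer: -64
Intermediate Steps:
Function('a')(h) = -4
p = -4
A = -4 (A = Mul(-4, Add(-4, 5)) = Mul(-4, 1) = -4)
Function('Q')(j, t) = -4 (Function('Q')(j, t) = Add(-4, Mul(0, 4)) = Add(-4, 0) = -4)
Pow(Function('Q')(p, Function('a')(w)), 3) = Pow(-4, 3) = -64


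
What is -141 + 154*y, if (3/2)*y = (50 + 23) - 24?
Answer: 14669/3 ≈ 4889.7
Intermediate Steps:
y = 98/3 (y = 2*((50 + 23) - 24)/3 = 2*(73 - 24)/3 = (⅔)*49 = 98/3 ≈ 32.667)
-141 + 154*y = -141 + 154*(98/3) = -141 + 15092/3 = 14669/3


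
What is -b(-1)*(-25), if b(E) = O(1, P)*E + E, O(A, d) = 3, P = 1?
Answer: -100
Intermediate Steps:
b(E) = 4*E (b(E) = 3*E + E = 4*E)
-b(-1)*(-25) = -4*(-1)*(-25) = -1*(-4)*(-25) = 4*(-25) = -100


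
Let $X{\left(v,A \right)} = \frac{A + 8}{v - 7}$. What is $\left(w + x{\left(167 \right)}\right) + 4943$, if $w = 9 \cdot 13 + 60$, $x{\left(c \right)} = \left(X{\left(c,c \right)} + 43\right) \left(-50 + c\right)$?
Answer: $\frac{328927}{32} \approx 10279.0$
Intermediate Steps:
$X{\left(v,A \right)} = \frac{8 + A}{-7 + v}$
$x{\left(c \right)} = \left(-50 + c\right) \left(43 + \frac{8 + c}{-7 + c}\right)$ ($x{\left(c \right)} = \left(\frac{8 + c}{-7 + c} + 43\right) \left(-50 + c\right) = \left(43 + \frac{8 + c}{-7 + c}\right) \left(-50 + c\right) = \left(-50 + c\right) \left(43 + \frac{8 + c}{-7 + c}\right)$)
$w = 177$ ($w = 117 + 60 = 177$)
$\left(w + x{\left(167 \right)}\right) + 4943 = \left(177 + \frac{14650 - 416331 + 44 \cdot 167^{2}}{-7 + 167}\right) + 4943 = \left(177 + \frac{14650 - 416331 + 44 \cdot 27889}{160}\right) + 4943 = \left(177 + \frac{14650 - 416331 + 1227116}{160}\right) + 4943 = \left(177 + \frac{1}{160} \cdot 825435\right) + 4943 = \left(177 + \frac{165087}{32}\right) + 4943 = \frac{170751}{32} + 4943 = \frac{328927}{32}$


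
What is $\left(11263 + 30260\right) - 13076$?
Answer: $28447$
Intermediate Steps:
$\left(11263 + 30260\right) - 13076 = 41523 - 13076 = 28447$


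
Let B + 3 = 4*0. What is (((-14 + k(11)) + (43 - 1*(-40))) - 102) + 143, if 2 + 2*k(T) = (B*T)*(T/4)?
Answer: 509/8 ≈ 63.625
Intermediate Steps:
B = -3 (B = -3 + 4*0 = -3 + 0 = -3)
k(T) = -1 - 3*T²/8 (k(T) = -1 + ((-3*T)*(T/4))/2 = -1 + (-3*T²/4)/2 = -1 - 3*T²/8)
(((-14 + k(11)) + (43 - 1*(-40))) - 102) + 143 = (((-14 + (-1 - 3/8*11²)) + (43 - 1*(-40))) - 102) + 143 = (((-14 + (-1 - 3/8*121)) + (43 + 40)) - 102) + 143 = (((-14 + (-1 - 363/8)) + 83) - 102) + 143 = (((-14 - 371/8) + 83) - 102) + 143 = ((-483/8 + 83) - 102) + 143 = (181/8 - 102) + 143 = -635/8 + 143 = 509/8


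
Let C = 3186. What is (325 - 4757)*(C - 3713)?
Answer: 2335664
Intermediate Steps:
(325 - 4757)*(C - 3713) = (325 - 4757)*(3186 - 3713) = -4432*(-527) = 2335664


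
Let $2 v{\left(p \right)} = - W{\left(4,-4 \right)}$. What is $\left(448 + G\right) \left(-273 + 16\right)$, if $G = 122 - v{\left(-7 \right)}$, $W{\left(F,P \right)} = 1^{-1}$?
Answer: $- \frac{293237}{2} \approx -1.4662 \cdot 10^{5}$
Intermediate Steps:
$W{\left(F,P \right)} = 1$
$v{\left(p \right)} = - \frac{1}{2}$ ($v{\left(p \right)} = \frac{\left(-1\right) 1}{2} = \frac{1}{2} \left(-1\right) = - \frac{1}{2}$)
$G = \frac{245}{2}$ ($G = 122 - - \frac{1}{2} = 122 + \frac{1}{2} = \frac{245}{2} \approx 122.5$)
$\left(448 + G\right) \left(-273 + 16\right) = \left(448 + \frac{245}{2}\right) \left(-273 + 16\right) = \frac{1141}{2} \left(-257\right) = - \frac{293237}{2}$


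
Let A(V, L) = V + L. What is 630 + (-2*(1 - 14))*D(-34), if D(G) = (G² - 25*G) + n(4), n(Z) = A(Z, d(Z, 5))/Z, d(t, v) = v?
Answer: 105689/2 ≈ 52845.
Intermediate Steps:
A(V, L) = L + V
n(Z) = (5 + Z)/Z
D(G) = 9/4 + G² - 25*G (D(G) = (G² - 25*G) + (5 + 4)/4 = (G² - 25*G) + (¼)*9 = (G² - 25*G) + 9/4 = 9/4 + G² - 25*G)
630 + (-2*(1 - 14))*D(-34) = 630 + (-2*(1 - 14))*(9/4 + (-34)² - 25*(-34)) = 630 + (-2*(-13))*(9/4 + 1156 + 850) = 630 + 26*(8033/4) = 630 + 104429/2 = 105689/2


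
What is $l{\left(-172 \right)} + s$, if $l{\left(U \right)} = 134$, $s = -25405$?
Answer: $-25271$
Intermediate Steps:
$l{\left(-172 \right)} + s = 134 - 25405 = -25271$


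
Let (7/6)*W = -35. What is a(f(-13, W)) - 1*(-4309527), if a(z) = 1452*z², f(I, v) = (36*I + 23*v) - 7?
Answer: 1975000227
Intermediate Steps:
W = -30 (W = (6/7)*(-35) = -30)
f(I, v) = -7 + 23*v + 36*I (f(I, v) = (23*v + 36*I) - 7 = -7 + 23*v + 36*I)
a(f(-13, W)) - 1*(-4309527) = 1452*(-7 + 23*(-30) + 36*(-13))² - 1*(-4309527) = 1452*(-7 - 690 - 468)² + 4309527 = 1452*(-1165)² + 4309527 = 1452*1357225 + 4309527 = 1970690700 + 4309527 = 1975000227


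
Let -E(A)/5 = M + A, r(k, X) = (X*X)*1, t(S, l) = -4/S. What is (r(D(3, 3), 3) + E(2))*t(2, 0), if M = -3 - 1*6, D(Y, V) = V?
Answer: -88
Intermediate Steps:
M = -9 (M = -3 - 6 = -9)
r(k, X) = X² (r(k, X) = X²*1 = X²)
E(A) = 45 - 5*A (E(A) = -5*(-9 + A) = 45 - 5*A)
(r(D(3, 3), 3) + E(2))*t(2, 0) = (3² + (45 - 5*2))*(-4/2) = (9 + (45 - 10))*(-4*½) = (9 + 35)*(-2) = 44*(-2) = -88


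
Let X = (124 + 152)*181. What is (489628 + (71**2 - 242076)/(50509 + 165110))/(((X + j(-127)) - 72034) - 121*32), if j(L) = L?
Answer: -105572862697/5622696663 ≈ -18.776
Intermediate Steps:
X = 49956 (X = 276*181 = 49956)
(489628 + (71**2 - 242076)/(50509 + 165110))/(((X + j(-127)) - 72034) - 121*32) = (489628 + (71**2 - 242076)/(50509 + 165110))/(((49956 - 127) - 72034) - 121*32) = (489628 + (5041 - 242076)/215619)/((49829 - 72034) - 3872) = (489628 - 237035*1/215619)/(-22205 - 3872) = (489628 - 237035/215619)/(-26077) = (105572862697/215619)*(-1/26077) = -105572862697/5622696663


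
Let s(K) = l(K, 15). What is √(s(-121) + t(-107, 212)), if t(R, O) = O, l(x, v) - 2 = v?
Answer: √229 ≈ 15.133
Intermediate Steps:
l(x, v) = 2 + v
s(K) = 17 (s(K) = 2 + 15 = 17)
√(s(-121) + t(-107, 212)) = √(17 + 212) = √229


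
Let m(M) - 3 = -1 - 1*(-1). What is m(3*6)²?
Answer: 9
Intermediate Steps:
m(M) = 3 (m(M) = 3 + (-1 - 1*(-1)) = 3 + (-1 + 1) = 3 + 0 = 3)
m(3*6)² = 3² = 9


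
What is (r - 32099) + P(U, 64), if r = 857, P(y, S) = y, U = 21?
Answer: -31221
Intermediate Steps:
(r - 32099) + P(U, 64) = (857 - 32099) + 21 = -31242 + 21 = -31221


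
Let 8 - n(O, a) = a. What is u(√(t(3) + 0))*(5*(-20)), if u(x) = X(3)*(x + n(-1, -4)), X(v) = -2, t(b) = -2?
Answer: 2400 + 200*I*√2 ≈ 2400.0 + 282.84*I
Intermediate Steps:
n(O, a) = 8 - a
u(x) = -24 - 2*x (u(x) = -2*(x + (8 - 1*(-4))) = -2*(x + (8 + 4)) = -2*(x + 12) = -2*(12 + x) = -24 - 2*x)
u(√(t(3) + 0))*(5*(-20)) = (-24 - 2*√(-2 + 0))*(5*(-20)) = (-24 - 2*I*√2)*(-100) = 2400 + 200*I*√2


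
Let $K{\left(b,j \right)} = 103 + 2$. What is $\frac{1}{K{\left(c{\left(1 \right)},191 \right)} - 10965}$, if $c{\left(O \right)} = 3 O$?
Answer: $- \frac{1}{10860} \approx -9.2081 \cdot 10^{-5}$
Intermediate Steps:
$K{\left(b,j \right)} = 105$
$\frac{1}{K{\left(c{\left(1 \right)},191 \right)} - 10965} = \frac{1}{105 - 10965} = \frac{1}{-10860} = - \frac{1}{10860}$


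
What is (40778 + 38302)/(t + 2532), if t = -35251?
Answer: -79080/32719 ≈ -2.4169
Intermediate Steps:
(40778 + 38302)/(t + 2532) = (40778 + 38302)/(-35251 + 2532) = 79080/(-32719) = 79080*(-1/32719) = -79080/32719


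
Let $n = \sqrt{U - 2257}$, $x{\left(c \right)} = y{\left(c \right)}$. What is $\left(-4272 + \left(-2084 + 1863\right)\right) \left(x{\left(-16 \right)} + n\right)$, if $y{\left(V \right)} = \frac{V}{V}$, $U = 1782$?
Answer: $-4493 - 22465 i \sqrt{19} \approx -4493.0 - 97923.0 i$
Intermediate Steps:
$y{\left(V \right)} = 1$
$x{\left(c \right)} = 1$
$n = 5 i \sqrt{19}$ ($n = \sqrt{1782 - 2257} = \sqrt{-475} = 5 i \sqrt{19} \approx 21.794 i$)
$\left(-4272 + \left(-2084 + 1863\right)\right) \left(x{\left(-16 \right)} + n\right) = \left(-4272 + \left(-2084 + 1863\right)\right) \left(1 + 5 i \sqrt{19}\right) = \left(-4272 - 221\right) \left(1 + 5 i \sqrt{19}\right) = - 4493 \left(1 + 5 i \sqrt{19}\right) = -4493 - 22465 i \sqrt{19}$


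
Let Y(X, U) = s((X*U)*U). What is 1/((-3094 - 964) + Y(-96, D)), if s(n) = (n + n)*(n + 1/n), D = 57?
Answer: 1/194568206376 ≈ 5.1396e-12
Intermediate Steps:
s(n) = 2*n*(n + 1/n) (s(n) = (2*n)*(n + 1/n) = 2*n*(n + 1/n))
Y(X, U) = 2 + 2*U⁴*X² (Y(X, U) = 2 + 2*((X*U)*U)² = 2 + 2*((U*X)*U)² = 2 + 2*(X*U²)² = 2 + 2*(U⁴*X²) = 2 + 2*U⁴*X²)
1/((-3094 - 964) + Y(-96, D)) = 1/((-3094 - 964) + (2 + 2*57⁴*(-96)²)) = 1/(-4058 + (2 + 2*10556001*9216)) = 1/(-4058 + (2 + 194568210432)) = 1/(-4058 + 194568210434) = 1/194568206376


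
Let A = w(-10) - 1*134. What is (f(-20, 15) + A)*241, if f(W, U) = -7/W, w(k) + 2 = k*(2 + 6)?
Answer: -1039433/20 ≈ -51972.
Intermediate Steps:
w(k) = -2 + 8*k (w(k) = -2 + k*(2 + 6) = -2 + k*8 = -2 + 8*k)
A = -216 (A = (-2 + 8*(-10)) - 1*134 = (-2 - 80) - 134 = -82 - 134 = -216)
(f(-20, 15) + A)*241 = (-7/(-20) - 216)*241 = (-7*(-1/20) - 216)*241 = (7/20 - 216)*241 = -4313/20*241 = -1039433/20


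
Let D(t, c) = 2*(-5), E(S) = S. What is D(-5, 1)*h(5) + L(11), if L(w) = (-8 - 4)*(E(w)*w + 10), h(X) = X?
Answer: -1622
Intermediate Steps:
D(t, c) = -10
L(w) = -120 - 12*w**2 (L(w) = (-8 - 4)*(w*w + 10) = -12*(w**2 + 10) = -12*(10 + w**2) = -120 - 12*w**2)
D(-5, 1)*h(5) + L(11) = -10*5 + (-120 - 12*11**2) = -50 + (-120 - 12*121) = -50 + (-120 - 1452) = -50 - 1572 = -1622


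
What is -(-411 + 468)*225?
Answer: -12825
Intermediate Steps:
-(-411 + 468)*225 = -57*225 = -1*12825 = -12825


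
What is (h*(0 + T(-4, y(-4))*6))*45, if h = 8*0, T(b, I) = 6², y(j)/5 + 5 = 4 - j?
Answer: 0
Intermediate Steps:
y(j) = -5 - 5*j (y(j) = -25 + 5*(4 - j) = -25 + (20 - 5*j) = -5 - 5*j)
T(b, I) = 36
h = 0
(h*(0 + T(-4, y(-4))*6))*45 = (0*(0 + 36*6))*45 = (0*(0 + 216))*45 = (0*216)*45 = 0*45 = 0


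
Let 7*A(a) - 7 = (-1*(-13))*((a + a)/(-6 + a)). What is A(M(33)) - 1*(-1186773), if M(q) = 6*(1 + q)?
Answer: 274145678/231 ≈ 1.1868e+6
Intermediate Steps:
M(q) = 6 + 6*q
A(a) = 1 + 26*a/(7*(-6 + a)) (A(a) = 1 + ((-1*(-13))*((a + a)/(-6 + a)))/7 = 1 + (13*((2*a)/(-6 + a)))/7 = 1 + (13*(2*a/(-6 + a)))/7 = 1 + (26*a/(-6 + a))/7 = 1 + 26*a/(7*(-6 + a)))
A(M(33)) - 1*(-1186773) = 3*(-14 + 11*(6 + 6*33))/(7*(-6 + (6 + 6*33))) - 1*(-1186773) = 3*(-14 + 11*(6 + 198))/(7*(-6 + (6 + 198))) + 1186773 = 3*(-14 + 11*204)/(7*(-6 + 204)) + 1186773 = (3/7)*(-14 + 2244)/198 + 1186773 = (3/7)*(1/198)*2230 + 1186773 = 1115/231 + 1186773 = 274145678/231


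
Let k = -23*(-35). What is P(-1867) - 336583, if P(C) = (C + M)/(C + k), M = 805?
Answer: -336582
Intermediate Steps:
k = 805
P(C) = 1 (P(C) = (C + 805)/(C + 805) = (805 + C)/(805 + C) = 1)
P(-1867) - 336583 = 1 - 336583 = -336582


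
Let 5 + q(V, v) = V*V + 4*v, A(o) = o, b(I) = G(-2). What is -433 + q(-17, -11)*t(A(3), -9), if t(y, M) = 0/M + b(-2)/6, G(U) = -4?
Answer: -593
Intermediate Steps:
b(I) = -4
q(V, v) = -5 + V² + 4*v (q(V, v) = -5 + (V*V + 4*v) = -5 + (V² + 4*v) = -5 + V² + 4*v)
t(y, M) = -⅔ (t(y, M) = 0/M - 4/6 = 0 - 4*⅙ = 0 - ⅔ = -⅔)
-433 + q(-17, -11)*t(A(3), -9) = -433 + (-5 + (-17)² + 4*(-11))*(-⅔) = -433 + (-5 + 289 - 44)*(-⅔) = -433 + 240*(-⅔) = -433 - 160 = -593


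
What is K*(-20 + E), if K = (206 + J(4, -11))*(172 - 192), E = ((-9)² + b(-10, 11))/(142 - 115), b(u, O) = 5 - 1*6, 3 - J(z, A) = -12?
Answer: 2033200/27 ≈ 75304.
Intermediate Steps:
J(z, A) = 15 (J(z, A) = 3 - 1*(-12) = 3 + 12 = 15)
b(u, O) = -1 (b(u, O) = 5 - 6 = -1)
E = 80/27 (E = ((-9)² - 1)/(142 - 115) = (81 - 1)/27 = 80*(1/27) = 80/27 ≈ 2.9630)
K = -4420 (K = (206 + 15)*(172 - 192) = 221*(-20) = -4420)
K*(-20 + E) = -4420*(-20 + 80/27) = -4420*(-460/27) = 2033200/27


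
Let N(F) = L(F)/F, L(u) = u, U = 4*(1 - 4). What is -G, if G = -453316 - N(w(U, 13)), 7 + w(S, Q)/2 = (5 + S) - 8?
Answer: 453317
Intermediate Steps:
U = -12 (U = 4*(-3) = -12)
w(S, Q) = -20 + 2*S (w(S, Q) = -14 + 2*((5 + S) - 8) = -14 + 2*(-3 + S) = -14 + (-6 + 2*S) = -20 + 2*S)
N(F) = 1 (N(F) = F/F = 1)
G = -453317 (G = -453316 - 1*1 = -453316 - 1 = -453317)
-G = -1*(-453317) = 453317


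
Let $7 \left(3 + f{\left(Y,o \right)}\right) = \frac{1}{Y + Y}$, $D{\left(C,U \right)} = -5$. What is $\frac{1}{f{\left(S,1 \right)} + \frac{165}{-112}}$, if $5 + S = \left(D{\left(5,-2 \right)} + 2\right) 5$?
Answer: $- \frac{560}{2507} \approx -0.22337$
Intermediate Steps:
$S = -20$ ($S = -5 + \left(-5 + 2\right) 5 = -5 - 15 = -20$)
$f{\left(Y,o \right)} = -3 + \frac{1}{14 Y}$ ($f{\left(Y,o \right)} = -3 + \frac{1}{7 \left(Y + Y\right)} = -3 + \frac{1}{7 \cdot 2 Y} = -3 + \frac{\frac{1}{2} \frac{1}{Y}}{7} = -3 + \frac{1}{14 Y}$)
$\frac{1}{f{\left(S,1 \right)} + \frac{165}{-112}} = \frac{1}{\left(-3 + \frac{1}{14 \left(-20\right)}\right) + \frac{165}{-112}} = \frac{1}{\left(-3 + \frac{1}{14} \left(- \frac{1}{20}\right)\right) + 165 \left(- \frac{1}{112}\right)} = \frac{1}{\left(-3 - \frac{1}{280}\right) - \frac{165}{112}} = \frac{1}{- \frac{841}{280} - \frac{165}{112}} = \frac{1}{- \frac{2507}{560}} = - \frac{560}{2507}$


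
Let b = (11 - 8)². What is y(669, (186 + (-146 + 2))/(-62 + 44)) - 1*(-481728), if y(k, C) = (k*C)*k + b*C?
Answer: -562602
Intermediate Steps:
b = 9 (b = 3² = 9)
y(k, C) = 9*C + C*k² (y(k, C) = (k*C)*k + 9*C = (C*k)*k + 9*C = C*k² + 9*C = 9*C + C*k²)
y(669, (186 + (-146 + 2))/(-62 + 44)) - 1*(-481728) = ((186 + (-146 + 2))/(-62 + 44))*(9 + 669²) - 1*(-481728) = ((186 - 144)/(-18))*(9 + 447561) + 481728 = (42*(-1/18))*447570 + 481728 = -7/3*447570 + 481728 = -1044330 + 481728 = -562602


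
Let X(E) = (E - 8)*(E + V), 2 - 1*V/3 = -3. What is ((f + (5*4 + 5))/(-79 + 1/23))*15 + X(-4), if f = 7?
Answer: -31344/227 ≈ -138.08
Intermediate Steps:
V = 15 (V = 6 - 3*(-3) = 6 + 9 = 15)
X(E) = (-8 + E)*(15 + E) (X(E) = (E - 8)*(E + 15) = (-8 + E)*(15 + E))
((f + (5*4 + 5))/(-79 + 1/23))*15 + X(-4) = ((7 + (5*4 + 5))/(-79 + 1/23))*15 + (-120 + (-4)² + 7*(-4)) = ((7 + (20 + 5))/(-79 + 1/23))*15 + (-120 + 16 - 28) = ((7 + 25)/(-1816/23))*15 - 132 = (32*(-23/1816))*15 - 132 = -92/227*15 - 132 = -1380/227 - 132 = -31344/227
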